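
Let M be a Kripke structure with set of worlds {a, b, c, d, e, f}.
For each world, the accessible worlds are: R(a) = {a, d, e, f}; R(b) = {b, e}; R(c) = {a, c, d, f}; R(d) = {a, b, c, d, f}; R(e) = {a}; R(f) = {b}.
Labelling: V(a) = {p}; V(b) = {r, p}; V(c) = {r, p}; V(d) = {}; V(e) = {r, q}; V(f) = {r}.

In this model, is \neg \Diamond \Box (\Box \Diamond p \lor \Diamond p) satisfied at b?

No

At b: \Diamond \Box (\Box \Diamond p \lor \Diamond p) is true, so \neg \Diamond \Box (\Box \Diamond p \lor \Diamond p) is false.
  At b: \Diamond \Box (\Box \Diamond p \lor \Diamond p) requires \Box (\Box \Diamond p \lor \Diamond p) at some successor in {b, e}.
    \Box (\Box \Diamond p \lor \Diamond p) holds at b, so \Diamond \Box (\Box \Diamond p \lor \Diamond p) is true at b.
      At b: \Box (\Box \Diamond p \lor \Diamond p) requires \Box \Diamond p \lor \Diamond p at every successor {b, e}.
        At b: \Box \Diamond p \lor \Diamond p is true.
        At e: \Box \Diamond p \lor \Diamond p is true.
      So \Box (\Box \Diamond p \lor \Diamond p) is true at b.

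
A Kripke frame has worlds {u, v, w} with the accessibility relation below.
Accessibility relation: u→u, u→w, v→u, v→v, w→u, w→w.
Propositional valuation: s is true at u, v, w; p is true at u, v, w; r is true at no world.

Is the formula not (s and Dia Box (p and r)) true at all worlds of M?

Let φ = not (s and Dia Box (p and r)). Evaluate φ at each world:
  u (successors {u, w}): φ is true.
  v (successors {u, v}): φ is true.
  w (successors {u, w}): φ is true.
For instance, at v:
  At v: s and Dia Box (p and r) is false, so not (s and Dia Box (p and r)) is true.
    At v: s is true, Dia Box (p and r) is false, so s and Dia Box (p and r) is false.
      At v: Dia Box (p and r) requires Box (p and r) at some successor in {u, v}.
        At u: Box (p and r) is false.
        At v: Box (p and r) is false.
      So Dia Box (p and r) is false at v.

Yes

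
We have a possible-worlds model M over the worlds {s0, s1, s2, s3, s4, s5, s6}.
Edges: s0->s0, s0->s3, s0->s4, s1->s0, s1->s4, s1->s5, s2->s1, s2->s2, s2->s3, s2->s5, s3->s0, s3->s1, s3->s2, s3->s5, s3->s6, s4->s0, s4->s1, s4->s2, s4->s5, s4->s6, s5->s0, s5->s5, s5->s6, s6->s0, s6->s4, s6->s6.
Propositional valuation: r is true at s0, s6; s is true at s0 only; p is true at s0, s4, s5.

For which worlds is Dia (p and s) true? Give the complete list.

Recall that Dia ψ holds at a world iff ψ holds at some accessible world.
Let φ = Dia (p and s). Evaluate φ at each world:
  s0 (successors {s0, s3, s4}): φ is true.
  s1 (successors {s0, s4, s5}): φ is true.
  s2 (successors {s1, s2, s3, s5}): φ is false.
  s3 (successors {s0, s1, s2, s5, s6}): φ is true.
  s4 (successors {s0, s1, s2, s5, s6}): φ is true.
  s5 (successors {s0, s5, s6}): φ is true.
  s6 (successors {s0, s4, s6}): φ is true.
For instance, at s0:
  At s0: Dia (p and s) requires p and s at some successor in {s0, s3, s4}.
    p and s holds at s0, so Dia (p and s) is true at s0.
Satisfying worlds: {s0, s1, s3, s4, s5, s6}

s0, s1, s3, s4, s5, s6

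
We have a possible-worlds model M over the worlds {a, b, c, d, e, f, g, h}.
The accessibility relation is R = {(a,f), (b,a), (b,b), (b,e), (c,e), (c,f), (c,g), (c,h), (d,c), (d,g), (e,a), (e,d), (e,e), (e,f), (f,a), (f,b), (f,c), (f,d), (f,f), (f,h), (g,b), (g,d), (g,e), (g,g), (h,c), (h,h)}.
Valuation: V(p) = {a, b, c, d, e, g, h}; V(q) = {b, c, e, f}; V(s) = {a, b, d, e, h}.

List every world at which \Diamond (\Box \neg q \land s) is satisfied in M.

none

Let φ = \Diamond (\Box \neg q \land s). Evaluate φ at each world:
  a (successors {f}): φ is false.
  b (successors {a, b, e}): φ is false.
  c (successors {e, f, g, h}): φ is false.
  d (successors {c, g}): φ is false.
  e (successors {a, d, e, f}): φ is false.
  f (successors {a, b, c, d, f, h}): φ is false.
  g (successors {b, d, e, g}): φ is false.
  h (successors {c, h}): φ is false.
For instance, at a:
  At a: \Diamond (\Box \neg q \land s) requires \Box \neg q \land s at some successor in {f}.
    At f: \Box \neg q \land s is false.
  So \Diamond (\Box \neg q \land s) is false at a.
Satisfying worlds: none.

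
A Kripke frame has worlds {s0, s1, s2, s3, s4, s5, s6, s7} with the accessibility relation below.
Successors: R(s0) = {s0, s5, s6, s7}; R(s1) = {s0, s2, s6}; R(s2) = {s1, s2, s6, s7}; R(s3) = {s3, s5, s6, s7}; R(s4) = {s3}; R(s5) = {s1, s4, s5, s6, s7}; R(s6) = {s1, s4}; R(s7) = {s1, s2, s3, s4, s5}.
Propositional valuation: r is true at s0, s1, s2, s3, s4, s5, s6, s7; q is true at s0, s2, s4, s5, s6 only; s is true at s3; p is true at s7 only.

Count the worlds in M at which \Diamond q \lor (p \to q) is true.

8

Let φ = \Diamond q \lor (p \to q). Evaluate φ at each world:
  s0 (successors {s0, s5, s6, s7}): φ is true.
  s1 (successors {s0, s2, s6}): φ is true.
  s2 (successors {s1, s2, s6, s7}): φ is true.
  s3 (successors {s3, s5, s6, s7}): φ is true.
  s4 (successors {s3}): φ is true.
  s5 (successors {s1, s4, s5, s6, s7}): φ is true.
  s6 (successors {s1, s4}): φ is true.
  s7 (successors {s1, s2, s3, s4, s5}): φ is true.
For instance, at s0:
  At s0: \Diamond q is true, p \to q is true, so \Diamond q \lor (p \to q) is true.
    At s0: \Diamond q requires q at some successor in {s0, s5, s6, s7}.
      q holds at s0, so \Diamond q is true at s0.
Satisfying worlds: {s0, s1, s2, s3, s4, s5, s6, s7}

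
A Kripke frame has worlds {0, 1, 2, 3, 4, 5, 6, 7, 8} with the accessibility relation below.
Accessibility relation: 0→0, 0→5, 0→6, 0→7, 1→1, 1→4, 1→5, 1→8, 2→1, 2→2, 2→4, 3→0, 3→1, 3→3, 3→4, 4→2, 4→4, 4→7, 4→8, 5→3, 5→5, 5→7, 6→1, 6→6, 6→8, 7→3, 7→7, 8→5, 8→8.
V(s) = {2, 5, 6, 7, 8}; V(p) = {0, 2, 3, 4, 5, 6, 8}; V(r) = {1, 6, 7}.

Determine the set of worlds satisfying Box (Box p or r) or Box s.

Recall that Box ψ holds at a world iff ψ holds at every accessible world, and Dia ψ holds iff ψ holds at some accessible world.
Let φ = Box (Box p or r) or Box s. Evaluate φ at each world:
  0 (successors {0, 5, 6, 7}): φ is false.
  1 (successors {1, 4, 5, 8}): φ is false.
  2 (successors {1, 2, 4}): φ is false.
  3 (successors {0, 1, 3, 4}): φ is false.
  4 (successors {2, 4, 7, 8}): φ is false.
  5 (successors {3, 5, 7}): φ is false.
  6 (successors {1, 6, 8}): φ is true.
  7 (successors {3, 7}): φ is false.
  8 (successors {5, 8}): φ is true.
For instance, at 5:
  At 5: Box (Box p or r) is false, Box s is false, so Box (Box p or r) or Box s is false.
    At 5: Box (Box p or r) requires Box p or r at every successor {3, 5, 7}.
      Box p or r fails at 3, so Box (Box p or r) is false at 5.
    At 5: Box s requires s at every successor {3, 5, 7}.
      s fails at 3, so Box s is false at 5.
Satisfying worlds: {6, 8}

6, 8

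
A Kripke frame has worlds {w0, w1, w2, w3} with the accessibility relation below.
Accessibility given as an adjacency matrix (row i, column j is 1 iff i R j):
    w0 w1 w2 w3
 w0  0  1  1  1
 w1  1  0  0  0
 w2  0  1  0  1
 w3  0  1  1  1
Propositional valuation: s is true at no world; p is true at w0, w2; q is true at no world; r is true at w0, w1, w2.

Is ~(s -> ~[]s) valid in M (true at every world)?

Let φ = ~(s -> ~[]s). Evaluate φ at each world:
  w0 (successors {w1, w2, w3}): φ is false.
  w1 (successors {w0}): φ is false.
  w2 (successors {w1, w3}): φ is false.
  w3 (successors {w1, w2, w3}): φ is false.
Detail at w0 (counterexample):
  At w0: s -> ~[]s is true, so ~(s -> ~[]s) is false.
    At w0: s is false, ~[]s is true, so s -> ~[]s is true.
      At w0: []s is false, so ~[]s is true.

No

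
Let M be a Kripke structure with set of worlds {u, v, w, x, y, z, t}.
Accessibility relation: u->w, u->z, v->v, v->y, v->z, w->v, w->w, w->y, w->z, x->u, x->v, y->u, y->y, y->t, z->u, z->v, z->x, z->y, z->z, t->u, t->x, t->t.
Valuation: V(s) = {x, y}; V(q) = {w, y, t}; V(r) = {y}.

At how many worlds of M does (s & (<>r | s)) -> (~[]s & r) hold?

6

Let φ = (s & (<>r | s)) -> (~[]s & r). Evaluate φ at each world:
  u (successors {w, z}): φ is true.
  v (successors {v, y, z}): φ is true.
  w (successors {v, w, y, z}): φ is true.
  x (successors {u, v}): φ is false.
  y (successors {u, y, t}): φ is true.
  z (successors {u, v, x, y, z}): φ is true.
  t (successors {u, x, t}): φ is true.
For instance, at u:
  At u: s & (<>r | s) is false, ~[]s & r is false, so (s & (<>r | s)) -> (~[]s & r) is true.
    At u: s is false, <>r | s is false, so s & (<>r | s) is false.
      At u: <>r is false, s is false, so <>r | s is false.
    At u: ~[]s is true, r is false, so ~[]s & r is false.
      At u: []s is false, so ~[]s is true.
Satisfying worlds: {u, v, w, y, z, t}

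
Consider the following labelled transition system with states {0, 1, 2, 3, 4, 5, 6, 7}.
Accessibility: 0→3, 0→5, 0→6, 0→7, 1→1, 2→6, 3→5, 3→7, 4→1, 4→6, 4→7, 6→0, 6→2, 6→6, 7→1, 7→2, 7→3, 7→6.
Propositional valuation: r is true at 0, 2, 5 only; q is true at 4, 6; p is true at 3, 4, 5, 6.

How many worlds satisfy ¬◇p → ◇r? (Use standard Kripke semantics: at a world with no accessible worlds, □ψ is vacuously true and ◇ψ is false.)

Let φ = ¬◇p → ◇r. Evaluate φ at each world:
  0 (successors {3, 5, 6, 7}): φ is true.
  1 (successors {1}): φ is false.
  2 (successors {6}): φ is true.
  3 (successors {5, 7}): φ is true.
  4 (successors {1, 6, 7}): φ is true.
  5 (successors ∅): φ is false.
  6 (successors {0, 2, 6}): φ is true.
  7 (successors {1, 2, 3, 6}): φ is true.
For instance, at 3:
  At 3: ¬◇p is false, ◇r is true, so ¬◇p → ◇r is true.
    At 3: ◇p is true, so ¬◇p is false.
      At 3: ◇p requires p at some successor in {5, 7}.
        p holds at 5, so ◇p is true at 3.
    At 3: ◇r requires r at some successor in {5, 7}.
      r holds at 5, so ◇r is true at 3.
Satisfying worlds: {0, 2, 3, 4, 6, 7}

6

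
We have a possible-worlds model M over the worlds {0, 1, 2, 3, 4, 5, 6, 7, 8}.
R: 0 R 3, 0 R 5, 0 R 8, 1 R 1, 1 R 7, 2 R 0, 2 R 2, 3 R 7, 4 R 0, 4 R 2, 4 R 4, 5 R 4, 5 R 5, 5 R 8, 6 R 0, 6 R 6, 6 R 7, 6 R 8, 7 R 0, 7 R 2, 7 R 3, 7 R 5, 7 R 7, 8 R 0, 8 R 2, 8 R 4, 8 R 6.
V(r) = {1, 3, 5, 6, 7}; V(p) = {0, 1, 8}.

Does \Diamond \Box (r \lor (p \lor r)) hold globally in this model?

No

Recall that \Box ψ holds at a world iff ψ holds at every accessible world, and \Diamond ψ holds iff ψ holds at some accessible world.
Let φ = \Diamond \Box (r \lor (p \lor r)). Evaluate φ at each world:
  0 (successors {3, 5, 8}): φ is true.
  1 (successors {1, 7}): φ is true.
  2 (successors {0, 2}): φ is true.
  3 (successors {7}): φ is false.
  4 (successors {0, 2, 4}): φ is true.
  5 (successors {4, 5, 8}): φ is false.
  6 (successors {0, 6, 7, 8}): φ is true.
  7 (successors {0, 2, 3, 5, 7}): φ is true.
  8 (successors {0, 2, 4, 6}): φ is true.
Detail at 3 (counterexample):
  At 3: \Diamond \Box (r \lor (p \lor r)) requires \Box (r \lor (p \lor r)) at some successor in {7}.
    At 7: \Box (r \lor (p \lor r)) is false.
  So \Diamond \Box (r \lor (p \lor r)) is false at 3.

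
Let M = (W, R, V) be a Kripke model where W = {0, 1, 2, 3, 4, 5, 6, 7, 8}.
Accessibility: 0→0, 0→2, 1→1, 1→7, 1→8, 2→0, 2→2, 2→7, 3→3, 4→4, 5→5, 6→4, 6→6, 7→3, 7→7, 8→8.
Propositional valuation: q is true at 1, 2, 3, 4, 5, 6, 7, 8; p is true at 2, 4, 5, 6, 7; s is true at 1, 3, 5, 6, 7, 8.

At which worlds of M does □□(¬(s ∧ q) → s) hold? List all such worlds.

1, 3, 5, 7, 8

Let φ = □□(¬(s ∧ q) → s). Evaluate φ at each world:
  0 (successors {0, 2}): φ is false.
  1 (successors {1, 7, 8}): φ is true.
  2 (successors {0, 2, 7}): φ is false.
  3 (successors {3}): φ is true.
  4 (successors {4}): φ is false.
  5 (successors {5}): φ is true.
  6 (successors {4, 6}): φ is false.
  7 (successors {3, 7}): φ is true.
  8 (successors {8}): φ is true.
For instance, at 1:
  At 1: □□(¬(s ∧ q) → s) requires □(¬(s ∧ q) → s) at every successor {1, 7, 8}.
      At 1: □(¬(s ∧ q) → s) requires ¬(s ∧ q) → s at every successor {1, 7, 8}.
        At 1: ¬(s ∧ q) → s is true.
        At 7: ¬(s ∧ q) → s is true.
        At 8: ¬(s ∧ q) → s is true.
      So □(¬(s ∧ q) → s) is true at 1.
      At 7: □(¬(s ∧ q) → s) requires ¬(s ∧ q) → s at every successor {3, 7}.
        At 3: ¬(s ∧ q) → s is true.
        At 7: ¬(s ∧ q) → s is true.
      So □(¬(s ∧ q) → s) is true at 7.
      At 8: □(¬(s ∧ q) → s) requires ¬(s ∧ q) → s at every successor {8}.
        At 8: ¬(s ∧ q) → s is true.
      So □(¬(s ∧ q) → s) is true at 8.
  So □□(¬(s ∧ q) → s) is true at 1.
Satisfying worlds: {1, 3, 5, 7, 8}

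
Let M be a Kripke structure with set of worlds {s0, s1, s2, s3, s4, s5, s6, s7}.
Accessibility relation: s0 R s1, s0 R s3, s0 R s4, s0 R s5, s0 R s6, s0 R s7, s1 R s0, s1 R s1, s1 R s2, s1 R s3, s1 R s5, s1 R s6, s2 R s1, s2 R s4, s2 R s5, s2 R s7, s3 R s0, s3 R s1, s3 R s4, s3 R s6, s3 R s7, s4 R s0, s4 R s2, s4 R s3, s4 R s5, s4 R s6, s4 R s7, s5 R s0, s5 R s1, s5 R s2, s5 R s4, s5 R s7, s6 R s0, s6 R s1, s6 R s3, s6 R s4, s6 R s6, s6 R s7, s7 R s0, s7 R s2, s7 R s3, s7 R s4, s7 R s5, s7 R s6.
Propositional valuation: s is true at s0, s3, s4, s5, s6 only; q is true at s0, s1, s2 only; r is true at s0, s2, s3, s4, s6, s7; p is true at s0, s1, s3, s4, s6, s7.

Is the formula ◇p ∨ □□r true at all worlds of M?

Recall that □ψ holds at a world iff ψ holds at every accessible world, and ◇ψ holds iff ψ holds at some accessible world.
Let φ = ◇p ∨ □□r. Evaluate φ at each world:
  s0 (successors {s1, s3, s4, s5, s6, s7}): φ is true.
  s1 (successors {s0, s1, s2, s3, s5, s6}): φ is true.
  s2 (successors {s1, s4, s5, s7}): φ is true.
  s3 (successors {s0, s1, s4, s6, s7}): φ is true.
  s4 (successors {s0, s2, s3, s5, s6, s7}): φ is true.
  s5 (successors {s0, s1, s2, s4, s7}): φ is true.
  s6 (successors {s0, s1, s3, s4, s6, s7}): φ is true.
  s7 (successors {s0, s2, s3, s4, s5, s6}): φ is true.
For instance, at s4:
  At s4: ◇p is true, □□r is false, so ◇p ∨ □□r is true.
    At s4: ◇p requires p at some successor in {s0, s2, s3, s5, s6, s7}.
      p holds at s0, so ◇p is true at s4.
    At s4: □□r requires □r at every successor {s0, s2, s3, s5, s6, s7}.
      □r fails at s0, so □□r is false at s4.

Yes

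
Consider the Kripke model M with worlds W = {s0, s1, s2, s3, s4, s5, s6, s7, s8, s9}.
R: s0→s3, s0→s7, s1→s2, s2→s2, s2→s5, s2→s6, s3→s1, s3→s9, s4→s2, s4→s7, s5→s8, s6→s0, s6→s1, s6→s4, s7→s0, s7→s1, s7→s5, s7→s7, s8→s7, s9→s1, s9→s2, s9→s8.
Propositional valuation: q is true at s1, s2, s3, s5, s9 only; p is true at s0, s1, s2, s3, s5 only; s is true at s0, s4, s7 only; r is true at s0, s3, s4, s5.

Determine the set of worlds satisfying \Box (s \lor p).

s0, s1, s4, s6, s7, s8

Let φ = \Box (s \lor p). Evaluate φ at each world:
  s0 (successors {s3, s7}): φ is true.
  s1 (successors {s2}): φ is true.
  s2 (successors {s2, s5, s6}): φ is false.
  s3 (successors {s1, s9}): φ is false.
  s4 (successors {s2, s7}): φ is true.
  s5 (successors {s8}): φ is false.
  s6 (successors {s0, s1, s4}): φ is true.
  s7 (successors {s0, s1, s5, s7}): φ is true.
  s8 (successors {s7}): φ is true.
  s9 (successors {s1, s2, s8}): φ is false.
For instance, at s1:
  At s1: \Box (s \lor p) requires s \lor p at every successor {s2}.
    At s2: s \lor p is true.
  So \Box (s \lor p) is true at s1.
Satisfying worlds: {s0, s1, s4, s6, s7, s8}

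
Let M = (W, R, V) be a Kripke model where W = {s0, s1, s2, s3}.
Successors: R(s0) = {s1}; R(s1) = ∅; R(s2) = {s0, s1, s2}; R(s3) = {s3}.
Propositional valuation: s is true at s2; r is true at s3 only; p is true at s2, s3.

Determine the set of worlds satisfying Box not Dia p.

Recall that Box ψ holds at a world iff ψ holds at every accessible world, and Dia ψ holds iff ψ holds at some accessible world.
Let φ = Box not Dia p. Evaluate φ at each world:
  s0 (successors {s1}): φ is true.
  s1 (successors ∅): φ is true.
  s2 (successors {s0, s1, s2}): φ is false.
  s3 (successors {s3}): φ is false.
For instance, at s2:
  At s2: Box not Dia p requires not Dia p at every successor {s0, s1, s2}.
    not Dia p fails at s2, so Box not Dia p is false at s2.
      At s2: Dia p is true, so not Dia p is false.
Satisfying worlds: {s0, s1}

s0, s1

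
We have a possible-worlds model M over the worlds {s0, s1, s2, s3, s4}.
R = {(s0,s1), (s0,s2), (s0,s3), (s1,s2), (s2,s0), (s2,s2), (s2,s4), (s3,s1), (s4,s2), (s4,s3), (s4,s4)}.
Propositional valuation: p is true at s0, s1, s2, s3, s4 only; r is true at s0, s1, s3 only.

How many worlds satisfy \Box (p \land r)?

1

Let φ = \Box (p \land r). Evaluate φ at each world:
  s0 (successors {s1, s2, s3}): φ is false.
  s1 (successors {s2}): φ is false.
  s2 (successors {s0, s2, s4}): φ is false.
  s3 (successors {s1}): φ is true.
  s4 (successors {s2, s3, s4}): φ is false.
For instance, at s2:
  At s2: \Box (p \land r) requires p \land r at every successor {s0, s2, s4}.
    p \land r fails at s2, so \Box (p \land r) is false at s2.
Satisfying worlds: {s3}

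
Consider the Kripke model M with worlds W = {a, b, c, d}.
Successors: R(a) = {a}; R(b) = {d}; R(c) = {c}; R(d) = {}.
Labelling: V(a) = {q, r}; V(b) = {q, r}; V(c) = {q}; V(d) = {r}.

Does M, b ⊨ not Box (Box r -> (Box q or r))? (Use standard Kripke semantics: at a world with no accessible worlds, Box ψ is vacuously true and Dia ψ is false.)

At b: Box (Box r -> (Box q or r)) is true, so not Box (Box r -> (Box q or r)) is false.
  At b: Box (Box r -> (Box q or r)) requires Box r -> (Box q or r) at every successor {d}.
      At d: Box r is true, Box q or r is true, so Box r -> (Box q or r) is true.
  So Box (Box r -> (Box q or r)) is true at b.

No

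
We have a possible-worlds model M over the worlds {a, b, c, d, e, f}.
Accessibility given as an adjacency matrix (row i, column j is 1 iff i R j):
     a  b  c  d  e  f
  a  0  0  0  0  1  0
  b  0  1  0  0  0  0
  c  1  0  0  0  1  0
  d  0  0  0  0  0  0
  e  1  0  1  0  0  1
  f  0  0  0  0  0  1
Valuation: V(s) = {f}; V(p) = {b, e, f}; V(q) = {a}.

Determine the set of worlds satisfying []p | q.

a, b, d, f

Let φ = []p | q. Evaluate φ at each world:
  a (successors {e}): φ is true.
  b (successors {b}): φ is true.
  c (successors {a, e}): φ is false.
  d (successors ∅): φ is true.
  e (successors {a, c, f}): φ is false.
  f (successors {f}): φ is true.
For instance, at b:
  At b: []p is true, q is false, so []p | q is true.
    At b: []p requires p at every successor {b}.
      At b: p is true.
    So []p is true at b.
Satisfying worlds: {a, b, d, f}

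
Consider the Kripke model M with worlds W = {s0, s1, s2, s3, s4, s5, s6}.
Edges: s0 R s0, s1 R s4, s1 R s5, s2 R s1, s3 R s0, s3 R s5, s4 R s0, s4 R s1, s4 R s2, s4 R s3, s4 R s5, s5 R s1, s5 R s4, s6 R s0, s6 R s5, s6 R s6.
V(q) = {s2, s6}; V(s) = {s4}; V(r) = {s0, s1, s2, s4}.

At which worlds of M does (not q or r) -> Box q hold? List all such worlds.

s6

Let φ = (not q or r) -> Box q. Evaluate φ at each world:
  s0 (successors {s0}): φ is false.
  s1 (successors {s4, s5}): φ is false.
  s2 (successors {s1}): φ is false.
  s3 (successors {s0, s5}): φ is false.
  s4 (successors {s0, s1, s2, s3, s5}): φ is false.
  s5 (successors {s1, s4}): φ is false.
  s6 (successors {s0, s5, s6}): φ is true.
For instance, at s4:
  At s4: not q or r is true, Box q is false, so (not q or r) -> Box q is false.
    At s4: Box q requires q at every successor {s0, s1, s2, s3, s5}.
      q fails at s0, so Box q is false at s4.
Satisfying worlds: {s6}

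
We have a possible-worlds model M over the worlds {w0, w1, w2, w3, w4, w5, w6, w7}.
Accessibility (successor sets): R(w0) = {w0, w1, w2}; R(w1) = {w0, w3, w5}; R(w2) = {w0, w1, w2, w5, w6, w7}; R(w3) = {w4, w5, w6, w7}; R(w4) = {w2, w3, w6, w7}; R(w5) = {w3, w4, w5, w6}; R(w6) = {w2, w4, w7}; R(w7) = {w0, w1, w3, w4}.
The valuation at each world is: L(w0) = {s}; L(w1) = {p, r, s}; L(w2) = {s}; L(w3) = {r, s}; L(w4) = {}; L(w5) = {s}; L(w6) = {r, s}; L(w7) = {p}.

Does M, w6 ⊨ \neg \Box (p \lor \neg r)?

At w6: \Box (p \lor \neg r) is true, so \neg \Box (p \lor \neg r) is false.
  At w6: \Box (p \lor \neg r) requires p \lor \neg r at every successor {w2, w4, w7}.
    At w2: p \lor \neg r is true.
    At w4: p \lor \neg r is true.
    At w7: p \lor \neg r is true.
  So \Box (p \lor \neg r) is true at w6.

No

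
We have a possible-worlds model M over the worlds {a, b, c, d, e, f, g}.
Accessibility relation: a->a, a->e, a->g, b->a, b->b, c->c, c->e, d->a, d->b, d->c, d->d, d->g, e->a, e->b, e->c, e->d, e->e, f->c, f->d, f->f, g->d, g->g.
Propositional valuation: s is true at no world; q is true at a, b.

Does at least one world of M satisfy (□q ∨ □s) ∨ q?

Yes

Recall that □ψ holds at a world iff ψ holds at every accessible world, and ◇ψ holds iff ψ holds at some accessible world.
Let φ = (□q ∨ □s) ∨ q. Evaluate φ at each world:
  a (successors {a, e, g}): φ is true.
  b (successors {a, b}): φ is true.
  c (successors {c, e}): φ is false.
  d (successors {a, b, c, d, g}): φ is false.
  e (successors {a, b, c, d, e}): φ is false.
  f (successors {c, d, f}): φ is false.
  g (successors {d, g}): φ is false.
Detail at a (witness):
  At a: □q ∨ □s is false, q is true, so (□q ∨ □s) ∨ q is true.
    At a: □q is false, □s is false, so □q ∨ □s is false.
      At a: □q requires q at every successor {a, e, g}.
        q fails at e, so □q is false at a.
      At a: □s requires s at every successor {a, e, g}.
        s fails at a, so □s is false at a.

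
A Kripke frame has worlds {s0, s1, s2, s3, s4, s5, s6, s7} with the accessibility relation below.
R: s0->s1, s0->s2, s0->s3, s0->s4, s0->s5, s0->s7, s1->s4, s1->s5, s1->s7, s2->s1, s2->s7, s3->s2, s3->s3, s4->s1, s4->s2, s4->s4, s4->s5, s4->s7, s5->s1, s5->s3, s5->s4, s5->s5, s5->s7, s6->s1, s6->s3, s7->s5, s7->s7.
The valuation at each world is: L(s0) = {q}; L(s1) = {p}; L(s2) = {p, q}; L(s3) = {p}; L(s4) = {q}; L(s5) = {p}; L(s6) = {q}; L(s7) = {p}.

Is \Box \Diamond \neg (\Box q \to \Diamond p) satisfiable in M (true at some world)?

No

Let φ = \Box \Diamond \neg (\Box q \to \Diamond p). Evaluate φ at each world:
  s0 (successors {s1, s2, s3, s4, s5, s7}): φ is false.
  s1 (successors {s4, s5, s7}): φ is false.
  s2 (successors {s1, s7}): φ is false.
  s3 (successors {s2, s3}): φ is false.
  s4 (successors {s1, s2, s4, s5, s7}): φ is false.
  s5 (successors {s1, s3, s4, s5, s7}): φ is false.
  s6 (successors {s1, s3}): φ is false.
  s7 (successors {s5, s7}): φ is false.
For instance, at s6:
  At s6: \Box \Diamond \neg (\Box q \to \Diamond p) requires \Diamond \neg (\Box q \to \Diamond p) at every successor {s1, s3}.
    \Diamond \neg (\Box q \to \Diamond p) fails at s1, so \Box \Diamond \neg (\Box q \to \Diamond p) is false at s6.
      At s1: \Diamond \neg (\Box q \to \Diamond p) requires \neg (\Box q \to \Diamond p) at some successor in {s4, s5, s7}.
        At s4: \neg (\Box q \to \Diamond p) is false.
        At s5: \neg (\Box q \to \Diamond p) is false.
        At s7: \neg (\Box q \to \Diamond p) is false.
      So \Diamond \neg (\Box q \to \Diamond p) is false at s1.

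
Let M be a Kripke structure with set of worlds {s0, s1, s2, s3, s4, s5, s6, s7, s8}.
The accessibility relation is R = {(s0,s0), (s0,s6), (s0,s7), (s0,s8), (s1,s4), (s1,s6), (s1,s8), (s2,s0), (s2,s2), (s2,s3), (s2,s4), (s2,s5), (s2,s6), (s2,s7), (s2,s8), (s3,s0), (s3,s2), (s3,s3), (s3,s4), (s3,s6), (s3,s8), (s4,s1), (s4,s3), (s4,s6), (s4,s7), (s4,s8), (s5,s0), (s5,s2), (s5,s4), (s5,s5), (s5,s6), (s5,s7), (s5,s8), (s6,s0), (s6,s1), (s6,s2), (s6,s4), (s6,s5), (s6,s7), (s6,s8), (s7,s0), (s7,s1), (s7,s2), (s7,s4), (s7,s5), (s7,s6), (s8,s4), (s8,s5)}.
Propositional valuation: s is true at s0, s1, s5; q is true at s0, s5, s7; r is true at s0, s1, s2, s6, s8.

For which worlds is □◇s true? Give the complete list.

s0, s1, s2, s3, s5, s8

Recall that □ψ holds at a world iff ψ holds at every accessible world, and ◇ψ holds iff ψ holds at some accessible world.
Let φ = □◇s. Evaluate φ at each world:
  s0 (successors {s0, s6, s7, s8}): φ is true.
  s1 (successors {s4, s6, s8}): φ is true.
  s2 (successors {s0, s2, s3, s4, s5, s6, s7, s8}): φ is true.
  s3 (successors {s0, s2, s3, s4, s6, s8}): φ is true.
  s4 (successors {s1, s3, s6, s7, s8}): φ is false.
  s5 (successors {s0, s2, s4, s5, s6, s7, s8}): φ is true.
  s6 (successors {s0, s1, s2, s4, s5, s7, s8}): φ is false.
  s7 (successors {s0, s1, s2, s4, s5, s6}): φ is false.
  s8 (successors {s4, s5}): φ is true.
For instance, at s1:
  At s1: □◇s requires ◇s at every successor {s4, s6, s8}.
      At s4: ◇s requires s at some successor in {s1, s3, s6, s7, s8}.
        s holds at s1, so ◇s is true at s4.
      At s6: ◇s requires s at some successor in {s0, s1, s2, s4, s5, s7, s8}.
        s holds at s0, so ◇s is true at s6.
      At s8: ◇s requires s at some successor in {s4, s5}.
        s holds at s5, so ◇s is true at s8.
  So □◇s is true at s1.
Satisfying worlds: {s0, s1, s2, s3, s5, s8}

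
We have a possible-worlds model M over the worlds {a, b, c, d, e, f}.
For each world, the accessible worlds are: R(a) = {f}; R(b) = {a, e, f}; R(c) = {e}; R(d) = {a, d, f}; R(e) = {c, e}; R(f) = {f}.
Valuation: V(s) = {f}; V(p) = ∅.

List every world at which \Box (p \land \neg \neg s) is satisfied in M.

Let φ = \Box (p \land \neg \neg s). Evaluate φ at each world:
  a (successors {f}): φ is false.
  b (successors {a, e, f}): φ is false.
  c (successors {e}): φ is false.
  d (successors {a, d, f}): φ is false.
  e (successors {c, e}): φ is false.
  f (successors {f}): φ is false.
For instance, at c:
  At c: \Box (p \land \neg \neg s) requires p \land \neg \neg s at every successor {e}.
    p \land \neg \neg s fails at e, so \Box (p \land \neg \neg s) is false at c.
Satisfying worlds: none.

none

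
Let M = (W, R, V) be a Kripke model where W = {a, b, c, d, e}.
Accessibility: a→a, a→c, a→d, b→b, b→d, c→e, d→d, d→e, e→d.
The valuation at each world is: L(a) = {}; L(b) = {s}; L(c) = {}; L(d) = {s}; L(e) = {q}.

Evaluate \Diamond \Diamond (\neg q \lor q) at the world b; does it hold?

At b: \Diamond \Diamond (\neg q \lor q) requires \Diamond (\neg q \lor q) at some successor in {b, d}.
  \Diamond (\neg q \lor q) holds at b, so \Diamond \Diamond (\neg q \lor q) is true at b.
    At b: \Diamond (\neg q \lor q) requires \neg q \lor q at some successor in {b, d}.
      \neg q \lor q holds at b, so \Diamond (\neg q \lor q) is true at b.

Yes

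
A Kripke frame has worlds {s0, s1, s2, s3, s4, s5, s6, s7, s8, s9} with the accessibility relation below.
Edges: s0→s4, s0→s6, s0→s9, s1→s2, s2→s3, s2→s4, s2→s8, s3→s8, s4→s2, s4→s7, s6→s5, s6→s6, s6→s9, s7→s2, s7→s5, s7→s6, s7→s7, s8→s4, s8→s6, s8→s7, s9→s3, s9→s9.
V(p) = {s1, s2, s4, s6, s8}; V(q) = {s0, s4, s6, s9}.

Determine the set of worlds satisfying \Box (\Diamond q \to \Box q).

Recall that \Box ψ holds at a world iff ψ holds at every accessible world, and \Diamond ψ holds iff ψ holds at some accessible world.
Let φ = \Box (\Diamond q \to \Box q). Evaluate φ at each world:
  s0 (successors {s4, s6, s9}): φ is false.
  s1 (successors {s2}): φ is false.
  s2 (successors {s3, s4, s8}): φ is false.
  s3 (successors {s8}): φ is false.
  s4 (successors {s2, s7}): φ is false.
  s5 (successors ∅): φ is true.
  s6 (successors {s5, s6, s9}): φ is false.
  s7 (successors {s2, s5, s6, s7}): φ is false.
  s8 (successors {s4, s6, s7}): φ is false.
  s9 (successors {s3, s9}): φ is false.
For instance, at s9:
  At s9: \Box (\Diamond q \to \Box q) requires \Diamond q \to \Box q at every successor {s3, s9}.
    \Diamond q \to \Box q fails at s9, so \Box (\Diamond q \to \Box q) is false at s9.
      At s9: \Diamond q is true, \Box q is false, so \Diamond q \to \Box q is false.
Satisfying worlds: {s5}

s5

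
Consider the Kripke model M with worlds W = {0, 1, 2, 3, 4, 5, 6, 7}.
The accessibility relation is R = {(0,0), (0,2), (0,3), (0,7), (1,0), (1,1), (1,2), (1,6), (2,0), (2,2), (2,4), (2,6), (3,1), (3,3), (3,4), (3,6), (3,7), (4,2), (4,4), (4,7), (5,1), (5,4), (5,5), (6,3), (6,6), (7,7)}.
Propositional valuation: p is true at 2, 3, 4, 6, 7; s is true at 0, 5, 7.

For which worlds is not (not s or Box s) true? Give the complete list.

Let φ = not (not s or Box s). Evaluate φ at each world:
  0 (successors {0, 2, 3, 7}): φ is true.
  1 (successors {0, 1, 2, 6}): φ is false.
  2 (successors {0, 2, 4, 6}): φ is false.
  3 (successors {1, 3, 4, 6, 7}): φ is false.
  4 (successors {2, 4, 7}): φ is false.
  5 (successors {1, 4, 5}): φ is true.
  6 (successors {3, 6}): φ is false.
  7 (successors {7}): φ is false.
For instance, at 3:
  At 3: not s or Box s is true, so not (not s or Box s) is false.
    At 3: not s is true, Box s is false, so not s or Box s is true.
      At 3: Box s requires s at every successor {1, 3, 4, 6, 7}.
        s fails at 1, so Box s is false at 3.
Satisfying worlds: {0, 5}

0, 5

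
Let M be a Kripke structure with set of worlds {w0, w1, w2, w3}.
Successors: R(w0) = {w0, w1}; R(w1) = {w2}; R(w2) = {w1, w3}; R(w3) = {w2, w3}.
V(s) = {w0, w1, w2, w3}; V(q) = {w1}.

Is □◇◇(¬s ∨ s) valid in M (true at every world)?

Yes

Let φ = □◇◇(¬s ∨ s). Evaluate φ at each world:
  w0 (successors {w0, w1}): φ is true.
  w1 (successors {w2}): φ is true.
  w2 (successors {w1, w3}): φ is true.
  w3 (successors {w2, w3}): φ is true.
For instance, at w0:
  At w0: □◇◇(¬s ∨ s) requires ◇◇(¬s ∨ s) at every successor {w0, w1}.
      At w0: ◇◇(¬s ∨ s) requires ◇(¬s ∨ s) at some successor in {w0, w1}.
        ◇(¬s ∨ s) holds at w0, so ◇◇(¬s ∨ s) is true at w0.
      At w1: ◇◇(¬s ∨ s) requires ◇(¬s ∨ s) at some successor in {w2}.
        ◇(¬s ∨ s) holds at w2, so ◇◇(¬s ∨ s) is true at w1.
  So □◇◇(¬s ∨ s) is true at w0.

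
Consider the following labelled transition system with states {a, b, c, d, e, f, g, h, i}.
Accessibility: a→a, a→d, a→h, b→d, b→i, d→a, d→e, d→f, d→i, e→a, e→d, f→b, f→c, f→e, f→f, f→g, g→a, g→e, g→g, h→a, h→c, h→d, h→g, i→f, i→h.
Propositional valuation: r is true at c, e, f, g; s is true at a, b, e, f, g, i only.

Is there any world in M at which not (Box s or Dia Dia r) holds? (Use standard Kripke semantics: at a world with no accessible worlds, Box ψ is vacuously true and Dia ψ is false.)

No

Let φ = not (Box s or Dia Dia r). Evaluate φ at each world:
  a (successors {a, d, h}): φ is false.
  b (successors {d, i}): φ is false.
  c (successors ∅): φ is false.
  d (successors {a, e, f, i}): φ is false.
  e (successors {a, d}): φ is false.
  f (successors {b, c, e, f, g}): φ is false.
  g (successors {a, e, g}): φ is false.
  h (successors {a, c, d, g}): φ is false.
  i (successors {f, h}): φ is false.
For instance, at g:
  At g: Box s or Dia Dia r is true, so not (Box s or Dia Dia r) is false.
    At g: Box s is true, Dia Dia r is true, so Box s or Dia Dia r is true.
      At g: Box s requires s at every successor {a, e, g}.
        At a: s is true.
        At e: s is true.
        At g: s is true.
      So Box s is true at g.
      At g: Dia Dia r requires Dia r at some successor in {a, e, g}.
        Dia r holds at g, so Dia Dia r is true at g.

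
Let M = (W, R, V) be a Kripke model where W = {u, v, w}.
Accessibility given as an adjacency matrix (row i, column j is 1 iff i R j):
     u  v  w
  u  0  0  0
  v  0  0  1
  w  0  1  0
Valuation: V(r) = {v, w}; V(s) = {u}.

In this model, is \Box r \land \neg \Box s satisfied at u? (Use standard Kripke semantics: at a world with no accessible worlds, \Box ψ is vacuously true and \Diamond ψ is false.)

At u: \Box r is true, \neg \Box s is false, so \Box r \land \neg \Box s is false.
  At u: no accessible worlds, so \Box r holds vacuously.
  At u: \Box s is true, so \neg \Box s is false.
    At u: no accessible worlds, so \Box s holds vacuously.

No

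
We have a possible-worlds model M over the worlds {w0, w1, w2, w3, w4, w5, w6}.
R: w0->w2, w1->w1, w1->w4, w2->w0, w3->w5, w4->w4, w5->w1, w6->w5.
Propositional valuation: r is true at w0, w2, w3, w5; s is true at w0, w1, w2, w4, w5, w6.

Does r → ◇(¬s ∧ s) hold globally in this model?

Recall that ◇ψ holds at a world iff ψ holds at some accessible world.
Let φ = r → ◇(¬s ∧ s). Evaluate φ at each world:
  w0 (successors {w2}): φ is false.
  w1 (successors {w1, w4}): φ is true.
  w2 (successors {w0}): φ is false.
  w3 (successors {w5}): φ is false.
  w4 (successors {w4}): φ is true.
  w5 (successors {w1}): φ is false.
  w6 (successors {w5}): φ is true.
Detail at w0 (counterexample):
  At w0: r is true, ◇(¬s ∧ s) is false, so r → ◇(¬s ∧ s) is false.
    At w0: ◇(¬s ∧ s) requires ¬s ∧ s at some successor in {w2}.
      At w2: ¬s ∧ s is false.
    So ◇(¬s ∧ s) is false at w0.

No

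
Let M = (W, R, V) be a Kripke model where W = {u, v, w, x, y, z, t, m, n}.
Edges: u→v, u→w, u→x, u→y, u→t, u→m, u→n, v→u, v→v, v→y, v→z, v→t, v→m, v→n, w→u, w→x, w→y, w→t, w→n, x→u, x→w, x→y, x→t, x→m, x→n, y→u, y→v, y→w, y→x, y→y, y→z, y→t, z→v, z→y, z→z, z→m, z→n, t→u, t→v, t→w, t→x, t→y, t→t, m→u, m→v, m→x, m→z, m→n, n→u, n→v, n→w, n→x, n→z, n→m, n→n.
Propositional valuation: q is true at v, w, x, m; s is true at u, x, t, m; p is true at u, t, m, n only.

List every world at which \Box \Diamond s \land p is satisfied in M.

u, t, m, n

Recall that \Box ψ holds at a world iff ψ holds at every accessible world, and \Diamond ψ holds iff ψ holds at some accessible world.
Let φ = \Box \Diamond s \land p. Evaluate φ at each world:
  u (successors {v, w, x, y, t, m, n}): φ is true.
  v (successors {u, v, y, z, t, m, n}): φ is false.
  w (successors {u, x, y, t, n}): φ is false.
  x (successors {u, w, y, t, m, n}): φ is false.
  y (successors {u, v, w, x, y, z, t}): φ is false.
  z (successors {v, y, z, m, n}): φ is false.
  t (successors {u, v, w, x, y, t}): φ is true.
  m (successors {u, v, x, z, n}): φ is true.
  n (successors {u, v, w, x, z, m, n}): φ is true.
For instance, at v:
  At v: \Box \Diamond s is true, p is false, so \Box \Diamond s \land p is false.
    At v: \Box \Diamond s requires \Diamond s at every successor {u, v, y, z, t, m, n}.
      At u: \Diamond s is true.
      At v: \Diamond s is true.
      At y: \Diamond s is true.
      At z: \Diamond s is true.
      At t: \Diamond s is true.
      At m: \Diamond s is true.
      At n: \Diamond s is true.
    So \Box \Diamond s is true at v.
Satisfying worlds: {u, t, m, n}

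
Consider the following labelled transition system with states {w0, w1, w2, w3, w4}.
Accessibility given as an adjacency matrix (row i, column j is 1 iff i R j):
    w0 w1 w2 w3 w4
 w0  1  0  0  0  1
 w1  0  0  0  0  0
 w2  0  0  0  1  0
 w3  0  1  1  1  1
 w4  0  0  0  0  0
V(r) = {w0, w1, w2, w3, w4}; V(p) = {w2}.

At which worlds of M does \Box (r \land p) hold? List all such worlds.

w1, w4

Let φ = \Box (r \land p). Evaluate φ at each world:
  w0 (successors {w0, w4}): φ is false.
  w1 (successors ∅): φ is true.
  w2 (successors {w3}): φ is false.
  w3 (successors {w1, w2, w3, w4}): φ is false.
  w4 (successors ∅): φ is true.
For instance, at w3:
  At w3: \Box (r \land p) requires r \land p at every successor {w1, w2, w3, w4}.
    r \land p fails at w1, so \Box (r \land p) is false at w3.
Satisfying worlds: {w1, w4}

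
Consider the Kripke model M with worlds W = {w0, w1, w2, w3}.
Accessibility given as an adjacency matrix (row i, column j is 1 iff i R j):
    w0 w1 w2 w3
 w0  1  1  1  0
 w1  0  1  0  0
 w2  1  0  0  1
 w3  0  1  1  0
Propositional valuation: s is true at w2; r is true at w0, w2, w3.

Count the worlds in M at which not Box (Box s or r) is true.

3

Let φ = not Box (Box s or r). Evaluate φ at each world:
  w0 (successors {w0, w1, w2}): φ is true.
  w1 (successors {w1}): φ is true.
  w2 (successors {w0, w3}): φ is false.
  w3 (successors {w1, w2}): φ is true.
For instance, at w3:
  At w3: Box (Box s or r) is false, so not Box (Box s or r) is true.
    At w3: Box (Box s or r) requires Box s or r at every successor {w1, w2}.
      Box s or r fails at w1, so Box (Box s or r) is false at w3.
Satisfying worlds: {w0, w1, w3}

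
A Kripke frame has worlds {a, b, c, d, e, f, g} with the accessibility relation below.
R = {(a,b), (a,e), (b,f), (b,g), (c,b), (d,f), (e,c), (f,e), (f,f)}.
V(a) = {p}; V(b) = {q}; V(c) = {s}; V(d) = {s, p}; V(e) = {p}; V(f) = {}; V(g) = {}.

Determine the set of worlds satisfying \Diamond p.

Recall that \Diamond ψ holds at a world iff ψ holds at some accessible world.
Let φ = \Diamond p. Evaluate φ at each world:
  a (successors {b, e}): φ is true.
  b (successors {f, g}): φ is false.
  c (successors {b}): φ is false.
  d (successors {f}): φ is false.
  e (successors {c}): φ is false.
  f (successors {e, f}): φ is true.
  g (successors ∅): φ is false.
For instance, at f:
  At f: \Diamond p requires p at some successor in {e, f}.
    p holds at e, so \Diamond p is true at f.
Satisfying worlds: {a, f}

a, f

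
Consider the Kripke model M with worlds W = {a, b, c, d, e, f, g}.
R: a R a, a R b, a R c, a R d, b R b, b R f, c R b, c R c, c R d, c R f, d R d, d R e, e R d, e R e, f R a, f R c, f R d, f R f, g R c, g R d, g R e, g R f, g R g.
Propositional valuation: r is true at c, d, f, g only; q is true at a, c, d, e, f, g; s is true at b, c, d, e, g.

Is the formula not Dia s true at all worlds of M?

No

Recall that Dia ψ holds at a world iff ψ holds at some accessible world.
Let φ = not Dia s. Evaluate φ at each world:
  a (successors {a, b, c, d}): φ is false.
  b (successors {b, f}): φ is false.
  c (successors {b, c, d, f}): φ is false.
  d (successors {d, e}): φ is false.
  e (successors {d, e}): φ is false.
  f (successors {a, c, d, f}): φ is false.
  g (successors {c, d, e, f, g}): φ is false.
Detail at a (counterexample):
  At a: Dia s is true, so not Dia s is false.
    At a: Dia s requires s at some successor in {a, b, c, d}.
      s holds at b, so Dia s is true at a.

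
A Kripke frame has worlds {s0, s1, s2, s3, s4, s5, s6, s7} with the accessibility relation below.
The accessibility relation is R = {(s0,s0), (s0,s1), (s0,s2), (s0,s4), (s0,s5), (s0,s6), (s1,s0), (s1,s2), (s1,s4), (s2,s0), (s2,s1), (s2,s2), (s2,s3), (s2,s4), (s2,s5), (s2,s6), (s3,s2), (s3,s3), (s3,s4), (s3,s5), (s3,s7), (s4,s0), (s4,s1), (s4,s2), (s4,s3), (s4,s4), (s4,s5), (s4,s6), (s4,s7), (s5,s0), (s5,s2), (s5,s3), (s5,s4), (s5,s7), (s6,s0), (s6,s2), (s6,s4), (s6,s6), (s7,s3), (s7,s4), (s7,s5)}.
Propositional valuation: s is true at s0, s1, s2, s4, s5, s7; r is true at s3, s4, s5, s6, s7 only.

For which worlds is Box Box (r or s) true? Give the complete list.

s0, s1, s2, s3, s4, s5, s6, s7

Let φ = Box Box (r or s). Evaluate φ at each world:
  s0 (successors {s0, s1, s2, s4, s5, s6}): φ is true.
  s1 (successors {s0, s2, s4}): φ is true.
  s2 (successors {s0, s1, s2, s3, s4, s5, s6}): φ is true.
  s3 (successors {s2, s3, s4, s5, s7}): φ is true.
  s4 (successors {s0, s1, s2, s3, s4, s5, s6, s7}): φ is true.
  s5 (successors {s0, s2, s3, s4, s7}): φ is true.
  s6 (successors {s0, s2, s4, s6}): φ is true.
  s7 (successors {s3, s4, s5}): φ is true.
For instance, at s7:
  At s7: Box Box (r or s) requires Box (r or s) at every successor {s3, s4, s5}.
      At s3: Box (r or s) requires r or s at every successor {s2, s3, s4, s5, s7}.
        At s2: r or s is true.
        At s3: r or s is true.
        At s4: r or s is true.
        At s5: r or s is true.
        At s7: r or s is true.
      So Box (r or s) is true at s3.
      At s4: Box (r or s) requires r or s at every successor {s0, s1, s2, s3, s4, s5, s6, s7}.
        At s0: r or s is true.
        At s1: r or s is true.
        At s2: r or s is true.
        At s3: r or s is true.
        At s4: r or s is true.
        At s5: r or s is true.
        At s6: r or s is true.
        At s7: r or s is true.
      So Box (r or s) is true at s4.
      At s5: Box (r or s) requires r or s at every successor {s0, s2, s3, s4, s7}.
        At s0: r or s is true.
        At s2: r or s is true.
        At s3: r or s is true.
        At s4: r or s is true.
        At s7: r or s is true.
      So Box (r or s) is true at s5.
  So Box Box (r or s) is true at s7.
Satisfying worlds: {s0, s1, s2, s3, s4, s5, s6, s7}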